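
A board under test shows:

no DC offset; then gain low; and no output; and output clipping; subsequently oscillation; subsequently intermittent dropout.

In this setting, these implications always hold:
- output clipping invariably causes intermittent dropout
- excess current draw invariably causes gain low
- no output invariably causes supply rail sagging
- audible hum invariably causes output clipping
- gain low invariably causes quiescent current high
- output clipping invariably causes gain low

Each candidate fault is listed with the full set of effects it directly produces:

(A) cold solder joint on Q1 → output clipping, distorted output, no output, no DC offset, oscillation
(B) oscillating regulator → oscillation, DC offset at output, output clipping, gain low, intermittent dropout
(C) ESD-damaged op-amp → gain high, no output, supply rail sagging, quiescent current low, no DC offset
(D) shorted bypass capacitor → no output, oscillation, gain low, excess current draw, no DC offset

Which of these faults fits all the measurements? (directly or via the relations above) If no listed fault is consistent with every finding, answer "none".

A

Testing each hypothesis:
(A) cold solder joint on Q1 — accounts for every observation (gain low through output clipping → gain low)
(B) oscillating regulator — no DC offset miss; gain low match; no output miss; output clipping match; oscillation match; intermittent dropout match
(C) ESD-damaged op-amp — fails on gain low, output clipping, oscillation, intermittent dropout (predicts gain high, not gain low)
(D) shorted bypass capacitor — no DC offset match; gain low match; no output match; output clipping miss; oscillation match; intermittent dropout miss
(A) is the only candidate with no mismatches.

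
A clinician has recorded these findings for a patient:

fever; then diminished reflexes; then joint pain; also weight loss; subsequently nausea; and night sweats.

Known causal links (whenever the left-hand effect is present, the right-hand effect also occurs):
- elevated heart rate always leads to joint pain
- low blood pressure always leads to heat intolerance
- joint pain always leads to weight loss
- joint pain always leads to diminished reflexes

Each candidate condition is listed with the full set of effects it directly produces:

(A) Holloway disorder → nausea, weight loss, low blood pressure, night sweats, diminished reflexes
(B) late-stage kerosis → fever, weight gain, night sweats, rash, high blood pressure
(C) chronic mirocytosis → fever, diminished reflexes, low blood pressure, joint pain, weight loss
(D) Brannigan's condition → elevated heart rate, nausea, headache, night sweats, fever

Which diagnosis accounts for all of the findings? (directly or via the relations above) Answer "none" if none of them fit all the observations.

D

For each candidate, compare predicted effects to what was observed:
(A) Holloway disorder — fever ✗; diminished reflexes ✓; joint pain ✗; weight loss ✓; nausea ✓; night sweats ✓
(B) late-stage kerosis — fails on diminished reflexes, joint pain, weight loss, nausea (predicts weight gain, not weight loss)
(C) chronic mirocytosis — fever ✓; diminished reflexes ✓; joint pain ✓; weight loss ✓; nausea ✗; night sweats ✗
(D) Brannigan's condition — fever ✓; diminished reflexes ✓ (via elevated heart rate → joint pain → diminished reflexes); joint pain ✓ (via elevated heart rate → joint pain); weight loss ✓ (via elevated heart rate → joint pain → weight loss); nausea ✓; night sweats ✓
(D) is the only candidate with no mismatches.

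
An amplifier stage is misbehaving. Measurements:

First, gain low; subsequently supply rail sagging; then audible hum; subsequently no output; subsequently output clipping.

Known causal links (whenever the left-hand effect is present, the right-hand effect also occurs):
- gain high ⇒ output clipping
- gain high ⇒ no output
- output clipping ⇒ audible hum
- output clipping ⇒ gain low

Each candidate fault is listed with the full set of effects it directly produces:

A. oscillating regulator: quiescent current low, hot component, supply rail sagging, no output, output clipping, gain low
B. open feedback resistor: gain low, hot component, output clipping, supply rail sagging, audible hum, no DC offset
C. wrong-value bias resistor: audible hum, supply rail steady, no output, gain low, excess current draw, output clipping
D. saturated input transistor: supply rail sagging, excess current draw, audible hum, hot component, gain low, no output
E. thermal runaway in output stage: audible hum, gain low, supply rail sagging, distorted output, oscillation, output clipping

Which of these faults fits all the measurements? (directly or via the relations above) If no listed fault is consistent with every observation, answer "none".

For each candidate, compare predicted effects to what was observed:
(A) oscillating regulator — gain low ✓; supply rail sagging ✓; audible hum ✓ (through output clipping → audible hum); no output ✓; output clipping ✓
(B) open feedback resistor — gain low ✓; supply rail sagging ✓; audible hum ✓; no output ✗; output clipping ✓
(C) wrong-value bias resistor — fails on supply rail sagging (predicts supply rail steady, not supply rail sagging)
(D) saturated input transistor — gain low ✓; supply rail sagging ✓; audible hum ✓; no output ✓; output clipping ✗
(E) thermal runaway in output stage — does not account for no output
(A) alone accounts for all the evidence.

A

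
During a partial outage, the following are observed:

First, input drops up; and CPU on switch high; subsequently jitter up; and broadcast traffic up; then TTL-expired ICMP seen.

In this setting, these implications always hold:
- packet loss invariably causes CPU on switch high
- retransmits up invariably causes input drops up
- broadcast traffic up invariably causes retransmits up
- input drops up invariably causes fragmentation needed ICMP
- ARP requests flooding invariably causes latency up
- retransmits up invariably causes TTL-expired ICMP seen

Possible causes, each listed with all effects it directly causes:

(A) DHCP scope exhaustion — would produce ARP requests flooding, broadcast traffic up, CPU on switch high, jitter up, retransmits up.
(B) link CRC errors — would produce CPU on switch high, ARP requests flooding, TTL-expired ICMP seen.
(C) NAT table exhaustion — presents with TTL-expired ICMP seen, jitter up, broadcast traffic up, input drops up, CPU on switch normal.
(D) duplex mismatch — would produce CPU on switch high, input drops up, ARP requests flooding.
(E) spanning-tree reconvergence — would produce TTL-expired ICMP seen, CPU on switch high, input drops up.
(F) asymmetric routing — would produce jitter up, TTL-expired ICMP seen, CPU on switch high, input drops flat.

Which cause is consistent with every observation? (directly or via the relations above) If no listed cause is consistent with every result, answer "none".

For each candidate, compare predicted effects to what was observed:
(A) DHCP scope exhaustion — accounts for every observation (input drops up by retransmits up → input drops up)
(B) link CRC errors — does not account for input drops up, jitter up, broadcast traffic up
(C) NAT table exhaustion — input drops up yes; CPU on switch high NO; jitter up yes; broadcast traffic up yes; TTL-expired ICMP seen yes
(D) duplex mismatch — input drops up yes; CPU on switch high yes; jitter up NO; broadcast traffic up NO; TTL-expired ICMP seen NO
(E) spanning-tree reconvergence — input drops up yes; CPU on switch high yes; jitter up NO; broadcast traffic up NO; TTL-expired ICMP seen yes
(F) asymmetric routing — input drops up NO; CPU on switch high yes; jitter up yes; broadcast traffic up NO; TTL-expired ICMP seen yes
Only (A) is consistent with every observation.

A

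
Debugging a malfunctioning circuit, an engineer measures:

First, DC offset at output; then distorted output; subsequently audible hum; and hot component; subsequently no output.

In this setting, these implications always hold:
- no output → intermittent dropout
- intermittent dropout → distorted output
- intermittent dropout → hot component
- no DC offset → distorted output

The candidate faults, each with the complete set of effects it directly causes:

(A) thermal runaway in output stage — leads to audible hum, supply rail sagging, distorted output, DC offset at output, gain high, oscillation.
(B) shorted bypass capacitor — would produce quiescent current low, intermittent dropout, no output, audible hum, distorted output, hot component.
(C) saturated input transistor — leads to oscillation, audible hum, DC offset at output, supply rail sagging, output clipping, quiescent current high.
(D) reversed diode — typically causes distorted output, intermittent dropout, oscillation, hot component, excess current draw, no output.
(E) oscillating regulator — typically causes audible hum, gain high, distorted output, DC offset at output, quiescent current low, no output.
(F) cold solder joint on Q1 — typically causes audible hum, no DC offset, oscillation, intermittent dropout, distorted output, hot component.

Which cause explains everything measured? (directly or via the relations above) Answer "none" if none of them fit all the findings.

E

For each candidate, compare predicted effects to what was observed:
(A) thermal runaway in output stage — DC offset at output yes; distorted output yes; audible hum yes; hot component NO; no output NO
(B) shorted bypass capacitor — DC offset at output NO; distorted output yes; audible hum yes; hot component yes; no output yes
(C) saturated input transistor — does not account for distorted output, hot component, no output
(D) reversed diode — does not account for DC offset at output, audible hum
(E) oscillating regulator — DC offset at output yes; distorted output yes; audible hum yes; hot component yes (by no output → intermittent dropout → hot component); no output yes
(F) cold solder joint on Q1 — DC offset at output NO; distorted output yes; audible hum yes; hot component yes; no output NO
Only (E) is consistent with every observation.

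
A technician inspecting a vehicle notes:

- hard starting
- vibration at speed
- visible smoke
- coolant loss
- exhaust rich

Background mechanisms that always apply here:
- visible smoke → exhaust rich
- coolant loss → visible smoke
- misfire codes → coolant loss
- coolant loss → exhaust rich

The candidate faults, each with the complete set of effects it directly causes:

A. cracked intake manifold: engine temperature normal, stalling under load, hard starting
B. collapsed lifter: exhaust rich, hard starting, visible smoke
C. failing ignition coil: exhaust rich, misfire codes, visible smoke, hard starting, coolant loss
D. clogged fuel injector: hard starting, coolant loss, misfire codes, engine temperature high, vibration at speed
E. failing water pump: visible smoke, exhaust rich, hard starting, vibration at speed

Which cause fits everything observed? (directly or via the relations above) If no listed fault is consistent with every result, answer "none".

Checking each candidate against the observations:
(A) cracked intake manifold — hard starting +; vibration at speed -; visible smoke -; coolant loss -; exhaust rich -
(B) collapsed lifter — does not account for vibration at speed, coolant loss
(C) failing ignition coil — hard starting +; vibration at speed -; visible smoke +; coolant loss +; exhaust rich +
(D) clogged fuel injector — hard starting +; vibration at speed +; visible smoke + (via coolant loss → visible smoke); coolant loss +; exhaust rich + (via coolant loss → exhaust rich)
(E) failing water pump — hard starting +; vibration at speed +; visible smoke +; coolant loss -; exhaust rich +
(D) alone accounts for all the evidence.

D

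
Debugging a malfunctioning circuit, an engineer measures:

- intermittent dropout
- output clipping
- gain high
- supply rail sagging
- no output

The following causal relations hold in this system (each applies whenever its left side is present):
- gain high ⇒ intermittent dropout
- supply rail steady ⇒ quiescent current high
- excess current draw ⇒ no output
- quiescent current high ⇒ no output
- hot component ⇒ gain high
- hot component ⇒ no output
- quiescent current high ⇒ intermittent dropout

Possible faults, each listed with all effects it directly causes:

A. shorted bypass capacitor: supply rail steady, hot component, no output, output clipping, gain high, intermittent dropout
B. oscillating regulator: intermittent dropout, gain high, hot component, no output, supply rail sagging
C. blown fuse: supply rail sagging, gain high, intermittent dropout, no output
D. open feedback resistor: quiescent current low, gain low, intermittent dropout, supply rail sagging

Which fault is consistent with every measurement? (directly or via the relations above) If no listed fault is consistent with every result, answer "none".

none

For each candidate, compare predicted effects to what was observed:
(A) shorted bypass capacitor — intermittent dropout +; output clipping +; gain high +; supply rail sagging -; no output +
(B) oscillating regulator — intermittent dropout +; output clipping -; gain high +; supply rail sagging +; no output +
(C) blown fuse — intermittent dropout +; output clipping -; gain high +; supply rail sagging +; no output +
(D) open feedback resistor — fails on output clipping, gain high, no output (predicts gain low, not gain high)
No candidate is consistent with all observations.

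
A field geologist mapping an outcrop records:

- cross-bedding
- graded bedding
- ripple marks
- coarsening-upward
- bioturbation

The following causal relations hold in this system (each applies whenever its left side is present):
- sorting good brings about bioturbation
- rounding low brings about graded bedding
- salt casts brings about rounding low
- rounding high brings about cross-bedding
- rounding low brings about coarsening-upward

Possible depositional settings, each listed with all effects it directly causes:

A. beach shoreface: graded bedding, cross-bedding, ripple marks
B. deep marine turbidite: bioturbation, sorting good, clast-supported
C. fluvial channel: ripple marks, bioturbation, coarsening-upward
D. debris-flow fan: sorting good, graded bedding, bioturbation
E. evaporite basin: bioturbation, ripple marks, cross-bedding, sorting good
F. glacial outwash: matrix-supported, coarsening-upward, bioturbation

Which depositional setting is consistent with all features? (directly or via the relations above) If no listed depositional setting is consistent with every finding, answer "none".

none

For each candidate, compare predicted effects to what was observed:
(A) beach shoreface — does not account for coarsening-upward, bioturbation
(B) deep marine turbidite — cross-bedding ✗; graded bedding ✗; ripple marks ✗; coarsening-upward ✗; bioturbation ✓
(C) fluvial channel — does not account for cross-bedding, graded bedding
(D) debris-flow fan — cross-bedding ✗; graded bedding ✓; ripple marks ✗; coarsening-upward ✗; bioturbation ✓
(E) evaporite basin — does not account for graded bedding, coarsening-upward
(F) glacial outwash — cross-bedding ✗; graded bedding ✗; ripple marks ✗; coarsening-upward ✓; bioturbation ✓
Every candidate fails on at least one observation.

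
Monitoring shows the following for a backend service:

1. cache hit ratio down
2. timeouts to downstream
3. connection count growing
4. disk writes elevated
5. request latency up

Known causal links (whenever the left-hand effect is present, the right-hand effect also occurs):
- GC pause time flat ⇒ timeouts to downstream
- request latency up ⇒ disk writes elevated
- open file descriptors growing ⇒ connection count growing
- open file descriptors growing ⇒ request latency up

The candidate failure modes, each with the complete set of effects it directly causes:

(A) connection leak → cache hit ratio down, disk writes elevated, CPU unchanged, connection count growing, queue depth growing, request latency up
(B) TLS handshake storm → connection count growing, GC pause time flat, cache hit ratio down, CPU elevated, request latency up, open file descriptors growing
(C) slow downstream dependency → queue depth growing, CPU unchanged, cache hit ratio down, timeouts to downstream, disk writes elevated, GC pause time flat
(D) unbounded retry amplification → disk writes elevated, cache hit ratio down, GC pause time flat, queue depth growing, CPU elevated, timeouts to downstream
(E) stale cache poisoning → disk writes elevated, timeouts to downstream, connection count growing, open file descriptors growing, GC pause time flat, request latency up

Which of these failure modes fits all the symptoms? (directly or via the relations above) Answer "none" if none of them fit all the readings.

B

Checking each candidate against the observations:
(A) connection leak — cache hit ratio down yes; timeouts to downstream NO; connection count growing yes; disk writes elevated yes; request latency up yes
(B) TLS handshake storm — accounts for every observation (timeouts to downstream by GC pause time flat → timeouts to downstream)
(C) slow downstream dependency — cache hit ratio down yes; timeouts to downstream yes; connection count growing NO; disk writes elevated yes; request latency up NO
(D) unbounded retry amplification — does not account for connection count growing, request latency up
(E) stale cache poisoning — does not account for cache hit ratio down
(B) is the only candidate with no mismatches.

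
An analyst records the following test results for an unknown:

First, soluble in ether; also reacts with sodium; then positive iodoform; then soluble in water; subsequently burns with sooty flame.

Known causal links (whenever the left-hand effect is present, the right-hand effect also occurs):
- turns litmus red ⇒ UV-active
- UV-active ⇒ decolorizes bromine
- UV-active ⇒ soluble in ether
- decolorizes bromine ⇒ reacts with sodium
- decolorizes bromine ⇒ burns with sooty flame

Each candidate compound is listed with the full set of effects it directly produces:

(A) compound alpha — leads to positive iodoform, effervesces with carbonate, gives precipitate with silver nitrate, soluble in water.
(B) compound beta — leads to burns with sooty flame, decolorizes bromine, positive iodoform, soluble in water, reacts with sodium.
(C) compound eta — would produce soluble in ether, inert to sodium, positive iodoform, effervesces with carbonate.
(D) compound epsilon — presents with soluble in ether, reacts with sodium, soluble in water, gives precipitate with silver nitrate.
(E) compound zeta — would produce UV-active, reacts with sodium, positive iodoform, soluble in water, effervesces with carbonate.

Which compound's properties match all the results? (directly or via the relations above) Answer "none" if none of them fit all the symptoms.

Per-candidate check:
(A) compound alpha — soluble in ether -; reacts with sodium -; positive iodoform +; soluble in water +; burns with sooty flame -
(B) compound beta — soluble in ether -; reacts with sodium +; positive iodoform +; soluble in water +; burns with sooty flame +
(C) compound eta — fails on reacts with sodium, soluble in water, burns with sooty flame (predicts inert to sodium, not reacts with sodium)
(D) compound epsilon — does not account for positive iodoform, burns with sooty flame
(E) compound zeta — soluble in ether + (by UV-active → soluble in ether); reacts with sodium +; positive iodoform +; soluble in water +; burns with sooty flame + (by UV-active → decolorizes bromine → burns with sooty flame)
(E) alone accounts for all the evidence.

E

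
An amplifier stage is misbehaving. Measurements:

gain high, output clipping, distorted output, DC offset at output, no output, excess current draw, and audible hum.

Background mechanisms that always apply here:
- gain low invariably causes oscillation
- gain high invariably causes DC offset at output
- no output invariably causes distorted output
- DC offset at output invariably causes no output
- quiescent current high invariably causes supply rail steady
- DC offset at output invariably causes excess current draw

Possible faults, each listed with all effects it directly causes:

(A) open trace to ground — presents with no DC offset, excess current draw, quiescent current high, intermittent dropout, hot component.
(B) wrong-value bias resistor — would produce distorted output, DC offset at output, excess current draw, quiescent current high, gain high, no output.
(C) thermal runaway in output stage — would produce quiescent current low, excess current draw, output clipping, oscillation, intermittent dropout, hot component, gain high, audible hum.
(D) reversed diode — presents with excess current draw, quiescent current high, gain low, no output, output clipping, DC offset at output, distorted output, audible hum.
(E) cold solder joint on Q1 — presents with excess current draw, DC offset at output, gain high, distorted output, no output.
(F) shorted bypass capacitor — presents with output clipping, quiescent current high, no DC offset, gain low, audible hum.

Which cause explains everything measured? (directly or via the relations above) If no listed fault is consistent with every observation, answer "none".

C

For each candidate, compare predicted effects to what was observed:
(A) open trace to ground — gain high ✗; output clipping ✗; distorted output ✗; DC offset at output ✗; no output ✗; excess current draw ✓; audible hum ✗
(B) wrong-value bias resistor — does not account for output clipping, audible hum
(C) thermal runaway in output stage — accounts for every observation (distorted output through gain high → DC offset at output → no output → distorted output)
(D) reversed diode — gain high ✗; output clipping ✓; distorted output ✓; DC offset at output ✓; no output ✓; excess current draw ✓; audible hum ✓
(E) cold solder joint on Q1 — does not account for output clipping, audible hum
(F) shorted bypass capacitor — fails on gain high, distorted output, DC offset at output, no output, excess current draw (predicts gain low, not gain high; predicts no DC offset, not DC offset at output)
Only (C) is consistent with every observation.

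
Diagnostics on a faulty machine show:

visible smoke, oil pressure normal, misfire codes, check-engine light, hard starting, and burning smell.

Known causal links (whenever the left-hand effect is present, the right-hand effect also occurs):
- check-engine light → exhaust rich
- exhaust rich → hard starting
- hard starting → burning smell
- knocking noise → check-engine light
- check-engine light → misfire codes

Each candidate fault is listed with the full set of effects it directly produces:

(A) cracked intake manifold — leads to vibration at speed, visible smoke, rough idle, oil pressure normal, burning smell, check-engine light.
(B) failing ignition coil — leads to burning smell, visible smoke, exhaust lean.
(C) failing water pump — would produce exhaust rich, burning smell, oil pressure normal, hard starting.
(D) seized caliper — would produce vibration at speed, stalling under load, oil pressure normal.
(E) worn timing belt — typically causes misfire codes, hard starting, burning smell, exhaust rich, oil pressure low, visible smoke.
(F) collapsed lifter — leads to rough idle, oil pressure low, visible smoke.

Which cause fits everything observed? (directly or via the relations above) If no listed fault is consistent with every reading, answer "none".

A

Checking each candidate against the observations:
(A) cracked intake manifold — visible smoke +; oil pressure normal +; misfire codes + (via check-engine light → misfire codes); check-engine light +; hard starting + (via check-engine light → exhaust rich → hard starting); burning smell +
(B) failing ignition coil — visible smoke +; oil pressure normal -; misfire codes -; check-engine light -; hard starting -; burning smell +
(C) failing water pump — does not account for visible smoke, misfire codes, check-engine light
(D) seized caliper — does not account for visible smoke, misfire codes, check-engine light, hard starting, burning smell
(E) worn timing belt — visible smoke +; oil pressure normal -; misfire codes +; check-engine light -; hard starting +; burning smell +
(F) collapsed lifter — fails on oil pressure normal, misfire codes, check-engine light, hard starting, burning smell (predicts oil pressure low, not oil pressure normal)
(A) is the only candidate with no mismatches.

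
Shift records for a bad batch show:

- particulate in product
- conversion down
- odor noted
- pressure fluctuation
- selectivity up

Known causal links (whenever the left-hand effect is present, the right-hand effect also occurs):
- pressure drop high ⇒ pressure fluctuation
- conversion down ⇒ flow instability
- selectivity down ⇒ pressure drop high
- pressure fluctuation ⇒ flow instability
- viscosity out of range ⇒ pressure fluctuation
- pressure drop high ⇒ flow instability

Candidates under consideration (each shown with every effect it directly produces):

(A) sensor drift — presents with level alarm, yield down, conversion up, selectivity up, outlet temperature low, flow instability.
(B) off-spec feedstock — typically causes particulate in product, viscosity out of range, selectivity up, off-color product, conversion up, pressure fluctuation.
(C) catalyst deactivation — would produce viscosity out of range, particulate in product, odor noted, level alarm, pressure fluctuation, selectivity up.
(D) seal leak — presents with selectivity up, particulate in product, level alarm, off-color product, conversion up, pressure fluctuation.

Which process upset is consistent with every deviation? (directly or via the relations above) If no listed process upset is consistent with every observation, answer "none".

Checking each candidate against the observations:
(A) sensor drift — particulate in product miss; conversion down miss; odor noted miss; pressure fluctuation miss; selectivity up match
(B) off-spec feedstock — fails on conversion down, odor noted (predicts conversion up, not conversion down)
(C) catalyst deactivation — does not account for conversion down
(D) seal leak — particulate in product match; conversion down miss; odor noted miss; pressure fluctuation match; selectivity up match
None of the listed candidates fits everything.

none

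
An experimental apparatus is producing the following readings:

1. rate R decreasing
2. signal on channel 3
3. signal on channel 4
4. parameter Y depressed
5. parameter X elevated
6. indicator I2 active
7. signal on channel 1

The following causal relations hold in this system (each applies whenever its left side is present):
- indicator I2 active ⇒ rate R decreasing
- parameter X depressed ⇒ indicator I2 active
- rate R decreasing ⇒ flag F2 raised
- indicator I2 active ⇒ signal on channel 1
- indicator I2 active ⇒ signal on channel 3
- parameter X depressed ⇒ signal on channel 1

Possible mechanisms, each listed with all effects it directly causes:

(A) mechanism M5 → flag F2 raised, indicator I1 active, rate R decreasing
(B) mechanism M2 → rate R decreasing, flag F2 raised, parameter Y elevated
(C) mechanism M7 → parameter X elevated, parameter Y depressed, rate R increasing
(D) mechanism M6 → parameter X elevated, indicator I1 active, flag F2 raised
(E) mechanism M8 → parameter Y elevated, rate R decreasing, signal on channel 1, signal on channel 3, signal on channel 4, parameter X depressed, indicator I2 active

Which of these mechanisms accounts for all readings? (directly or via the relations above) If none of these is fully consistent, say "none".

none

Per-candidate check:
(A) mechanism M5 — rate R decreasing ✓; signal on channel 3 ✗; signal on channel 4 ✗; parameter Y depressed ✗; parameter X elevated ✗; indicator I2 active ✗; signal on channel 1 ✗
(B) mechanism M2 — fails on signal on channel 3, signal on channel 4, parameter Y depressed, parameter X elevated, indicator I2 active, signal on channel 1 (predicts parameter Y elevated, not parameter Y depressed)
(C) mechanism M7 — rate R decreasing ✗; signal on channel 3 ✗; signal on channel 4 ✗; parameter Y depressed ✓; parameter X elevated ✓; indicator I2 active ✗; signal on channel 1 ✗
(D) mechanism M6 — does not account for rate R decreasing, signal on channel 3, signal on channel 4, parameter Y depressed, indicator I2 active, signal on channel 1
(E) mechanism M8 — rate R decreasing ✓; signal on channel 3 ✓; signal on channel 4 ✓; parameter Y depressed ✗; parameter X elevated ✗; indicator I2 active ✓; signal on channel 1 ✓
None of the listed candidates fits everything.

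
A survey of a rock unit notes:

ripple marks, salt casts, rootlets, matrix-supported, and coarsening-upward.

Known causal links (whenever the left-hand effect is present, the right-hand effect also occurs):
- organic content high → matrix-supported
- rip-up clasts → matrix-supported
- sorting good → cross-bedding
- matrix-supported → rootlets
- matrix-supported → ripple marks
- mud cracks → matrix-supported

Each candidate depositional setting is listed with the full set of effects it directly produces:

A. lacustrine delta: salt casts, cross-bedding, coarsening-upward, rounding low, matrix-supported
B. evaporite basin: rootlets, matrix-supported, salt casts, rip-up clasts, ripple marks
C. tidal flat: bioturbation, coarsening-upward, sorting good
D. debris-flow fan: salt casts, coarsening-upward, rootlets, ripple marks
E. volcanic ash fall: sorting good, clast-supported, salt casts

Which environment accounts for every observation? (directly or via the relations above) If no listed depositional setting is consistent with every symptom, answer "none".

Checking each candidate against the observations:
(A) lacustrine delta — ripple marks + (by matrix-supported → ripple marks); salt casts +; rootlets + (by matrix-supported → rootlets); matrix-supported +; coarsening-upward +
(B) evaporite basin — does not account for coarsening-upward
(C) tidal flat — does not account for ripple marks, salt casts, rootlets, matrix-supported
(D) debris-flow fan — ripple marks +; salt casts +; rootlets +; matrix-supported -; coarsening-upward +
(E) volcanic ash fall — fails on ripple marks, rootlets, matrix-supported, coarsening-upward (predicts clast-supported, not matrix-supported)
Only (A) is consistent with every observation.

A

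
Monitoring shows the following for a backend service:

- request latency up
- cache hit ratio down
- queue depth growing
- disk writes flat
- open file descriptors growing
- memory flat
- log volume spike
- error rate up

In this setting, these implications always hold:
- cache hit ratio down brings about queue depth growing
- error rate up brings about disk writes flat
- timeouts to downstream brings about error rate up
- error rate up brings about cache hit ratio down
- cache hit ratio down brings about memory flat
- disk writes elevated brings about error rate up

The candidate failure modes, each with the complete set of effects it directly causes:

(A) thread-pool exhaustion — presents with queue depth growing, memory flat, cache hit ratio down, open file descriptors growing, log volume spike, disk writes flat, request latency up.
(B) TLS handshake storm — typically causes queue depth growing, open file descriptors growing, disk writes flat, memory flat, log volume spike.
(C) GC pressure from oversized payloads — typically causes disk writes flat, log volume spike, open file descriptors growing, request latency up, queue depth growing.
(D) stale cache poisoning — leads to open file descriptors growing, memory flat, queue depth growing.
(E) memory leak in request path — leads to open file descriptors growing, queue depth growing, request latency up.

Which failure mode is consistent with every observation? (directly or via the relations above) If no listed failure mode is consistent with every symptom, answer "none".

For each candidate, compare predicted effects to what was observed:
(A) thread-pool exhaustion — request latency up yes; cache hit ratio down yes; queue depth growing yes; disk writes flat yes; open file descriptors growing yes; memory flat yes; log volume spike yes; error rate up NO
(B) TLS handshake storm — request latency up NO; cache hit ratio down NO; queue depth growing yes; disk writes flat yes; open file descriptors growing yes; memory flat yes; log volume spike yes; error rate up NO
(C) GC pressure from oversized payloads — request latency up yes; cache hit ratio down NO; queue depth growing yes; disk writes flat yes; open file descriptors growing yes; memory flat NO; log volume spike yes; error rate up NO
(D) stale cache poisoning — does not account for request latency up, cache hit ratio down, disk writes flat, log volume spike, error rate up
(E) memory leak in request path — request latency up yes; cache hit ratio down NO; queue depth growing yes; disk writes flat NO; open file descriptors growing yes; memory flat NO; log volume spike NO; error rate up NO
None of the listed candidates fits everything.

none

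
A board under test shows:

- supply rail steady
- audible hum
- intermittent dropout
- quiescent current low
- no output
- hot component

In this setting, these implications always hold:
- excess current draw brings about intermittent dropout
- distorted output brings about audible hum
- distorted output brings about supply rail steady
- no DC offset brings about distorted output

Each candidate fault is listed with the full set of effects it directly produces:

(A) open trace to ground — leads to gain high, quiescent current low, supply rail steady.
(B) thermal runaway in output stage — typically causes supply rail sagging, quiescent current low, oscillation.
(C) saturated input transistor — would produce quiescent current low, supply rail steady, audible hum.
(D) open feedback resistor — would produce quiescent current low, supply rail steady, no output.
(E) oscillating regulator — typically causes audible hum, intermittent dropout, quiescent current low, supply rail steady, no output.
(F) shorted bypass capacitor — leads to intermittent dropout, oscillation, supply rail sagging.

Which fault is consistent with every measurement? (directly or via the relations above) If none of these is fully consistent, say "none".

For each candidate, compare predicted effects to what was observed:
(A) open trace to ground — does not account for audible hum, intermittent dropout, no output, hot component
(B) thermal runaway in output stage — supply rail steady -; audible hum -; intermittent dropout -; quiescent current low +; no output -; hot component -
(C) saturated input transistor — does not account for intermittent dropout, no output, hot component
(D) open feedback resistor — supply rail steady +; audible hum -; intermittent dropout -; quiescent current low +; no output +; hot component -
(E) oscillating regulator — does not account for hot component
(F) shorted bypass capacitor — fails on supply rail steady, audible hum, quiescent current low, no output, hot component (predicts supply rail sagging, not supply rail steady)
No candidate is consistent with all observations.

none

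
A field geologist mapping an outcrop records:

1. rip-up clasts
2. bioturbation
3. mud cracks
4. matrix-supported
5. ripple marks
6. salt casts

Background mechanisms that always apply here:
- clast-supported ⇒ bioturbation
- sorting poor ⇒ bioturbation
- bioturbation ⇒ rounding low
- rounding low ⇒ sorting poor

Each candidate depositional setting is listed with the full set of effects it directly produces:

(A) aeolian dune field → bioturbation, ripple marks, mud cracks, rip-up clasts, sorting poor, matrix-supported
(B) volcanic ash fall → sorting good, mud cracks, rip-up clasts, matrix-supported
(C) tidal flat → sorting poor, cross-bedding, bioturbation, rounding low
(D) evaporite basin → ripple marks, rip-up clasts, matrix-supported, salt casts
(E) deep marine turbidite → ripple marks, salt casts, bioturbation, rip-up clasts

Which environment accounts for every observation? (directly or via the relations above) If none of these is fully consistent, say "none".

Checking each candidate against the observations:
(A) aeolian dune field — does not account for salt casts
(B) volcanic ash fall — does not account for bioturbation, ripple marks, salt casts
(C) tidal flat — rip-up clasts NO; bioturbation yes; mud cracks NO; matrix-supported NO; ripple marks NO; salt casts NO
(D) evaporite basin — rip-up clasts yes; bioturbation NO; mud cracks NO; matrix-supported yes; ripple marks yes; salt casts yes
(E) deep marine turbidite — rip-up clasts yes; bioturbation yes; mud cracks NO; matrix-supported NO; ripple marks yes; salt casts yes
Every candidate fails on at least one observation.

none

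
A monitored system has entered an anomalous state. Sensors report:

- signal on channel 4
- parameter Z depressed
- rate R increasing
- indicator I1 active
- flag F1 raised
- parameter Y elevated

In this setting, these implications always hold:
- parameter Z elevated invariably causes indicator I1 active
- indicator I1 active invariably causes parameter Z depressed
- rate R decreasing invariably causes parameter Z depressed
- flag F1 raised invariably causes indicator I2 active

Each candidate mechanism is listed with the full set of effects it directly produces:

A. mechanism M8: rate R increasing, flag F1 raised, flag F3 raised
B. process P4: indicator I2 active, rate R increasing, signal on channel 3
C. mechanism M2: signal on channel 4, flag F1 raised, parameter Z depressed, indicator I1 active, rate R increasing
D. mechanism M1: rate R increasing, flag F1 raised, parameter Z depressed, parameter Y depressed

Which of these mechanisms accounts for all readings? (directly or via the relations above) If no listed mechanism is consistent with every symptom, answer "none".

Testing each hypothesis:
(A) mechanism M8 — signal on channel 4 ✗; parameter Z depressed ✗; rate R increasing ✓; indicator I1 active ✗; flag F1 raised ✓; parameter Y elevated ✗
(B) process P4 — signal on channel 4 ✗; parameter Z depressed ✗; rate R increasing ✓; indicator I1 active ✗; flag F1 raised ✗; parameter Y elevated ✗
(C) mechanism M2 — signal on channel 4 ✓; parameter Z depressed ✓; rate R increasing ✓; indicator I1 active ✓; flag F1 raised ✓; parameter Y elevated ✗
(D) mechanism M1 — signal on channel 4 ✗; parameter Z depressed ✓; rate R increasing ✓; indicator I1 active ✗; flag F1 raised ✓; parameter Y elevated ✗
No candidate is consistent with all observations.

none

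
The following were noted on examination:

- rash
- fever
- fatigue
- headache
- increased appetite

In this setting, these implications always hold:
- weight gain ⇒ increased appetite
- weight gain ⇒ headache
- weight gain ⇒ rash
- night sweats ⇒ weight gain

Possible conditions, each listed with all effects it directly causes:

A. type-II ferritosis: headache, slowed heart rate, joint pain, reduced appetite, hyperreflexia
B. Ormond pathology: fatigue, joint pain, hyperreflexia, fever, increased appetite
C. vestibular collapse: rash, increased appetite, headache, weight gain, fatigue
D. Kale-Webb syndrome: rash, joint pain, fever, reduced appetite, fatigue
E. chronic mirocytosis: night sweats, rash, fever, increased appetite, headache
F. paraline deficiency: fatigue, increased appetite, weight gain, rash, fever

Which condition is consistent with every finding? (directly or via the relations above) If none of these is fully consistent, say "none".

F

Checking each candidate against the observations:
(A) type-II ferritosis — fails on rash, fever, fatigue, increased appetite (predicts reduced appetite, not increased appetite)
(B) Ormond pathology — does not account for rash, headache
(C) vestibular collapse — does not account for fever
(D) Kale-Webb syndrome — rash match; fever match; fatigue match; headache miss; increased appetite miss
(E) chronic mirocytosis — rash match; fever match; fatigue miss; headache match; increased appetite match
(F) paraline deficiency — accounts for every observation (headache via weight gain → headache)
Only (F) is consistent with every observation.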